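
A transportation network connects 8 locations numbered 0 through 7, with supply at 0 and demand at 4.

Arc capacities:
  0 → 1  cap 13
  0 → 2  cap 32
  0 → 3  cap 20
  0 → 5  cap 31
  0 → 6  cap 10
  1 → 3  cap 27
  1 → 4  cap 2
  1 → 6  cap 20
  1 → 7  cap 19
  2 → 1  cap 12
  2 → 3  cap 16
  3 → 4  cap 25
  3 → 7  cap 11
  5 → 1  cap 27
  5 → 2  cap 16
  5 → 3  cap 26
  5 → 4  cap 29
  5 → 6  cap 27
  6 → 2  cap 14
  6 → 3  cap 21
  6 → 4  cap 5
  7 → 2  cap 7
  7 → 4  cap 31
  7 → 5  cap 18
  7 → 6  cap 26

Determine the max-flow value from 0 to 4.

augment #1: 0→1→4 bottleneck 2, total now 2
augment #2: 0→3→4 bottleneck 20, total now 22
augment #3: 0→5→4 bottleneck 29, total now 51
augment #4: 0→6→4 bottleneck 5, total now 56
augment #5: 0→1→3→4 bottleneck 5, total now 61
augment #6: 0→1→7→4 bottleneck 6, total now 67
augment #7: 0→2→1→7→4 bottleneck 12, total now 79
augment #8: 0→2→3→7→4 bottleneck 11, total now 90
augment #9: 0→5→1→7→4 bottleneck 1, total now 91

Maximum flow value: 91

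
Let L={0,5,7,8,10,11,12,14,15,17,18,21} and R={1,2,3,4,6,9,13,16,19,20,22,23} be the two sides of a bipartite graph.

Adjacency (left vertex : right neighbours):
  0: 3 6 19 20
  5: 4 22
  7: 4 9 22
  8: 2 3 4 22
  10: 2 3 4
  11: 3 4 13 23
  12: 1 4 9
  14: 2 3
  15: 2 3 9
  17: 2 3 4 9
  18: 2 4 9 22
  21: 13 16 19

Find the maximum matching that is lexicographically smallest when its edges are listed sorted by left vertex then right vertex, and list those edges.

|M| = 9 (so the lex-smallest maximum matching has 9 edges)
process left vertices in ascending order; for each, take the smallest-labelled available neighbour that still permits 9 edges overall, or leave it unmatched if none does
lex-smallest matching: {0-6, 5-4, 7-9, 8-2, 10-3, 11-13, 12-1, 18-22, 21-16}

Lex-smallest maximum matching: {(0,6), (5,4), (7,9), (8,2), (10,3), (11,13), (12,1), (18,22), (21,16)}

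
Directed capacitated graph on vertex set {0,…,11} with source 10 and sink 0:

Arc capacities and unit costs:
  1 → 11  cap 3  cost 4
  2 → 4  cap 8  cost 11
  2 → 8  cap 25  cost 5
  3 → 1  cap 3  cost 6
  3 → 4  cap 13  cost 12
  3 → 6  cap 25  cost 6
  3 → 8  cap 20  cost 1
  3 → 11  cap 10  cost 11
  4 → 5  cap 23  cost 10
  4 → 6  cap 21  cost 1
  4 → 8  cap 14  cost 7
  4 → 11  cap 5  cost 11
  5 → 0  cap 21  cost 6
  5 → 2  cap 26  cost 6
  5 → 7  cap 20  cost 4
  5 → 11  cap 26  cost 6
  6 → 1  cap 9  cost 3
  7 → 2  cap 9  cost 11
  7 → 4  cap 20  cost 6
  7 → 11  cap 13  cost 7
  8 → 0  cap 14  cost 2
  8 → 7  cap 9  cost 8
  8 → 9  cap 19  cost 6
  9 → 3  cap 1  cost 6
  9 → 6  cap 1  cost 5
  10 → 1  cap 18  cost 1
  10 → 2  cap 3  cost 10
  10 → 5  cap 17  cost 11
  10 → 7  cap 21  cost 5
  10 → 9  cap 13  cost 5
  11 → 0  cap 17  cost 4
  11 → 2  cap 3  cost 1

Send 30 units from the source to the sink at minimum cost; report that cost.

Minimum cost for 30 units: 470

shortest-cost path #1: 10→1→11→0 push 3 @ unit cost 9 (adds 27)
shortest-cost path #2: 10→9→3→8→0 push 1 @ unit cost 14 (adds 14)
shortest-cost path #3: 10→7→11→0 push 13 @ unit cost 16 (adds 208)
shortest-cost path #4: 10→5→0 push 13 @ unit cost 17 (adds 221)
total cost = 470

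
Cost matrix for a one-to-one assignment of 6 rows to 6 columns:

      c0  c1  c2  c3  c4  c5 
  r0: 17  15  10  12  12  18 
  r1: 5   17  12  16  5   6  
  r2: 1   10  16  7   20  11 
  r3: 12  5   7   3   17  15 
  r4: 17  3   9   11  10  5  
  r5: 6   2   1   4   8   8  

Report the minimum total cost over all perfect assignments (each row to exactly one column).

Minimum assignment cost: 26

one of 2 optimal assignments: row0→col2 (cost 10), row1→col4 (cost 5), row2→col0 (cost 1), row3→col3 (cost 3), row4→col5 (cost 5), row5→col1 (cost 2)
total = 10 + 5 + 1 + 3 + 5 + 2 = 26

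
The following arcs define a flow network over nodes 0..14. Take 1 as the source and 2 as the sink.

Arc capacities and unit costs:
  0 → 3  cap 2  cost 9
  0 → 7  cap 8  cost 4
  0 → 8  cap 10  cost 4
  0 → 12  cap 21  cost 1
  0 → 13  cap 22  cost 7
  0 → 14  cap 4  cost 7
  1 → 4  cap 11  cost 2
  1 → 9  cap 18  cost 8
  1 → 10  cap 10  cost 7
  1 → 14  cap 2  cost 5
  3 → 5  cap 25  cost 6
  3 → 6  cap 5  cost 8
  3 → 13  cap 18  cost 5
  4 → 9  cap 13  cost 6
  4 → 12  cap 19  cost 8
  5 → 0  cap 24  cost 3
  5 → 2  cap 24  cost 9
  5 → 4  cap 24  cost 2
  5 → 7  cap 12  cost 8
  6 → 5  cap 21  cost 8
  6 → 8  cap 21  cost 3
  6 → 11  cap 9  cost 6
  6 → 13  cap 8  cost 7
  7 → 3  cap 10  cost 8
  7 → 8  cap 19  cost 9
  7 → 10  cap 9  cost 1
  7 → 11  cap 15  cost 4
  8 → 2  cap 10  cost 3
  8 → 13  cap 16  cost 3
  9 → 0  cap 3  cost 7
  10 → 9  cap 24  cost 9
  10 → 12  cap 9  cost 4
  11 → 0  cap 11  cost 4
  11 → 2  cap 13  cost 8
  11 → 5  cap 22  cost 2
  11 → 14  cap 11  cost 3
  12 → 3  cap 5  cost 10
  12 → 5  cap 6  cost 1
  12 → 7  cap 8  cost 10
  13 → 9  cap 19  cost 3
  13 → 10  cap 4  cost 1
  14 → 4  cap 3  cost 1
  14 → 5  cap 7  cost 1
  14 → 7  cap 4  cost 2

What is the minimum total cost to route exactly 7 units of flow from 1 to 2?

shortest-cost path #1: 1→14→5→2 push 2 @ unit cost 15 (adds 30)
shortest-cost path #2: 1→4→12→5→2 push 5 @ unit cost 20 (adds 100)
total cost = 130

Minimum cost for 7 units: 130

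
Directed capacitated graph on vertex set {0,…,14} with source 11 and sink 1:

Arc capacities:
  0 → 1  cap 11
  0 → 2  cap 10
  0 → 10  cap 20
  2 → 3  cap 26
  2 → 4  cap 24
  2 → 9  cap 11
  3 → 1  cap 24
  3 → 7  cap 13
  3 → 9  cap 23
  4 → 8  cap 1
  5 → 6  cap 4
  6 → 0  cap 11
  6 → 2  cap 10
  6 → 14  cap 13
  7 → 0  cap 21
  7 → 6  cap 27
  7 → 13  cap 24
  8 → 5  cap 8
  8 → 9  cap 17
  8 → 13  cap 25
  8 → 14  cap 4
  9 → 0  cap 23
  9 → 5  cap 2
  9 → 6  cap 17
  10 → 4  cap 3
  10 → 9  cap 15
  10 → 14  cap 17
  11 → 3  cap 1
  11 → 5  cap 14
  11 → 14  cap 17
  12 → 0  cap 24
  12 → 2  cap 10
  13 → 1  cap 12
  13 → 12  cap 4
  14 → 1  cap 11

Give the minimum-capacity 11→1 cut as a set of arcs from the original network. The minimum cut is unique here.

Min-cut arcs: {(5,6), (11,3), (14,1)} (total capacity 16)

augment #1: 11→3→1 push 1
augment #2: 11→14→1 push 11
augment #3: 11→5→6→0→1 push 4
max flow = 16; residual-reachable set from 11 gives S-side
cut edges (S→T): {(5,6), (11,3), (14,1)} total cap 16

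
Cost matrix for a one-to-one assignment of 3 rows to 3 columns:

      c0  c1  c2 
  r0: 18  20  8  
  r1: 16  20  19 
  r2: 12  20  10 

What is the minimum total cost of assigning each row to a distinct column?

optimal assignment: row0→col2 (cost 8), row1→col1 (cost 20), row2→col0 (cost 12)
total = 8 + 20 + 12 = 40

Minimum assignment cost: 40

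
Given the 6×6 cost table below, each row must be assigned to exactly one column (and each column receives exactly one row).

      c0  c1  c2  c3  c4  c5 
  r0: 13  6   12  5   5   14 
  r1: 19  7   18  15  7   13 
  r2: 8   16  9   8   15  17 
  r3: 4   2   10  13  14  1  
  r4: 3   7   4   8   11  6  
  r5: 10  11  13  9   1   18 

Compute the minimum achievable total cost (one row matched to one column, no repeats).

one of 2 optimal assignments: row0→col3 (cost 5), row1→col1 (cost 7), row2→col0 (cost 8), row3→col5 (cost 1), row4→col2 (cost 4), row5→col4 (cost 1)
total = 5 + 7 + 8 + 1 + 4 + 1 = 26

Minimum assignment cost: 26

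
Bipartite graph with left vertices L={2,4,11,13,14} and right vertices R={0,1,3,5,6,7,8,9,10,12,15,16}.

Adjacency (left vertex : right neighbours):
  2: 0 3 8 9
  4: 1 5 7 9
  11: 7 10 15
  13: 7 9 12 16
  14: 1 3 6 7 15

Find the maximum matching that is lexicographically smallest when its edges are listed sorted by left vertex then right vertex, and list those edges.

|M| = 5 (so the lex-smallest maximum matching has 5 edges)
process left vertices in ascending order; for each, take the smallest-labelled available neighbour that still permits 5 edges overall, or leave it unmatched if none does
lex-smallest matching: {2-0, 4-1, 11-7, 13-9, 14-3}

Lex-smallest maximum matching: {(2,0), (4,1), (11,7), (13,9), (14,3)}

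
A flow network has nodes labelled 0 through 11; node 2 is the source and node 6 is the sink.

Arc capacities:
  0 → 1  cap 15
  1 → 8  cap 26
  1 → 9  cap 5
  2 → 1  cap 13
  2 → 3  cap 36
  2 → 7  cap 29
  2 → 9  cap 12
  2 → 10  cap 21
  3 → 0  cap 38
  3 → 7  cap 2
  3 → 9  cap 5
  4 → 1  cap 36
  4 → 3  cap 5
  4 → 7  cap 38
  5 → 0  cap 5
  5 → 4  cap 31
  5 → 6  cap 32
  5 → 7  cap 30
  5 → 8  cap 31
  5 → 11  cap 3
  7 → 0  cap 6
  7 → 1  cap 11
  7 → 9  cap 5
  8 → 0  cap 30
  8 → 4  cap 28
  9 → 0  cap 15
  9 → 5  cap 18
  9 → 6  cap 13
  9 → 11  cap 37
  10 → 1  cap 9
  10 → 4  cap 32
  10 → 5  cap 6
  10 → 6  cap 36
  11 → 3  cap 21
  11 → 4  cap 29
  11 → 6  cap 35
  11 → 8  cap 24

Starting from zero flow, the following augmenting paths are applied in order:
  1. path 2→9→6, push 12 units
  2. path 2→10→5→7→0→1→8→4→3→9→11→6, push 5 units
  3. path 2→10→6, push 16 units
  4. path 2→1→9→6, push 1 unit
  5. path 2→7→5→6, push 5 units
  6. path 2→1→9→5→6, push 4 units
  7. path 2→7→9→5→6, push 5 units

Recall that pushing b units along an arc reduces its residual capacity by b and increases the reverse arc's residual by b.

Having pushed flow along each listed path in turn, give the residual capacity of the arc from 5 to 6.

after path 1 (2→9→6, push 12): res(5,6)=32
after path 2 (2→10→5→7→0→1→8→4→3→9→11→6, push 5): res(5,6)=32
after path 3 (2→10→6, push 16): res(5,6)=32
after path 4 (2→1→9→6, push 1): res(5,6)=32
after path 5 (2→7→5→6, push 5): res(5,6)=27
after path 6 (2→1→9→5→6, push 4): res(5,6)=23
after path 7 (2→7→9→5→6, push 5): res(5,6)=18

Residual capacity of (5,6): 18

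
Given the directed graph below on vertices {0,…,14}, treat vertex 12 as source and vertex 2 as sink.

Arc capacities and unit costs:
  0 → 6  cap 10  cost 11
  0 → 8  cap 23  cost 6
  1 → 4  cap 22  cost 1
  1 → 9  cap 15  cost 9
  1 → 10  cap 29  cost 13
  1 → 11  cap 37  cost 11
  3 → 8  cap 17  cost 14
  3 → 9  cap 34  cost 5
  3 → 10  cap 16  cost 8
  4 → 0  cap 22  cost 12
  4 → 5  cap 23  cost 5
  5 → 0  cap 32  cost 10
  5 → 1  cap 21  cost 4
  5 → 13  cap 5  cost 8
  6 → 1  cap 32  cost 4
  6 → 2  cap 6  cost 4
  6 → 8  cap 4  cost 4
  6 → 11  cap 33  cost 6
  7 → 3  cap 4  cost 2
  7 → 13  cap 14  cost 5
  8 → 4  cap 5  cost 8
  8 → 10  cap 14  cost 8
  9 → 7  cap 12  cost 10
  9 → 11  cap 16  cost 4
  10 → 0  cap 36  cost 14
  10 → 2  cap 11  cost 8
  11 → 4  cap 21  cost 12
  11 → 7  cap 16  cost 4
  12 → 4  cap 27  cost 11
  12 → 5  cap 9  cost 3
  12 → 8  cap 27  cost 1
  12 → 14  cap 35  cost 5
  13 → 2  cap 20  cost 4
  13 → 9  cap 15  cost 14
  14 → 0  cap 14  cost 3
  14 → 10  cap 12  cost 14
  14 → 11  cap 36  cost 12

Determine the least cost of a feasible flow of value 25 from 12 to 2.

Minimum cost for 25 units: 490

shortest-cost path #1: 12→5→13→2 push 5 @ unit cost 15 (adds 75)
shortest-cost path #2: 12→8→10→2 push 11 @ unit cost 17 (adds 187)
shortest-cost path #3: 12→14→0→6→2 push 6 @ unit cost 23 (adds 138)
shortest-cost path #4: 12→14→11→7→13→2 push 3 @ unit cost 30 (adds 90)
total cost = 490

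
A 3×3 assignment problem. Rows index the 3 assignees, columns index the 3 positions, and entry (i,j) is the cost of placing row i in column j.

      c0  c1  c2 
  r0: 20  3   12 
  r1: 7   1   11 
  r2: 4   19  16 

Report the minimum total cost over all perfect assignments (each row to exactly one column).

optimal assignment: row0→col2 (cost 12), row1→col1 (cost 1), row2→col0 (cost 4)
total = 12 + 1 + 4 = 17

Minimum assignment cost: 17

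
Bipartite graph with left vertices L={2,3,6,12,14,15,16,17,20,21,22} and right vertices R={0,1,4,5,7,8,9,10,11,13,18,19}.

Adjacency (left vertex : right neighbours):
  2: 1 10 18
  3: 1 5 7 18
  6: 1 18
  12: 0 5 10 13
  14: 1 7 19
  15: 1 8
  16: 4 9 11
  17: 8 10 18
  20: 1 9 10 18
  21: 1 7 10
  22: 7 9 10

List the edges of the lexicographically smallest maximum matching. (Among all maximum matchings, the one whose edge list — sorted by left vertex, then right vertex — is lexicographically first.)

|M| = 10 (so the lex-smallest maximum matching has 10 edges)
process left vertices in ascending order; for each, take the smallest-labelled available neighbour that still permits 10 edges overall, or leave it unmatched if none does
lex-smallest matching: {2-1, 3-5, 6-18, 12-0, 14-19, 15-8, 16-4, 17-10, 20-9, 21-7}

Lex-smallest maximum matching: {(2,1), (3,5), (6,18), (12,0), (14,19), (15,8), (16,4), (17,10), (20,9), (21,7)}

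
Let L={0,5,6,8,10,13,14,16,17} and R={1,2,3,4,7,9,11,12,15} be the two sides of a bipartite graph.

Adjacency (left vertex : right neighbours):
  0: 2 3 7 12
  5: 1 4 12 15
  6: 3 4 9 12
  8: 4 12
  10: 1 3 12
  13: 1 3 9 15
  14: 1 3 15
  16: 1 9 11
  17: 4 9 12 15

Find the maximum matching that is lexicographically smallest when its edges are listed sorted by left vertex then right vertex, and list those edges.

|M| = 8 (so the lex-smallest maximum matching has 8 edges)
process left vertices in ascending order; for each, take the smallest-labelled available neighbour that still permits 8 edges overall, or leave it unmatched if none does
lex-smallest matching: {0-2, 5-1, 6-3, 8-4, 10-12, 13-9, 14-15, 16-11}

Lex-smallest maximum matching: {(0,2), (5,1), (6,3), (8,4), (10,12), (13,9), (14,15), (16,11)}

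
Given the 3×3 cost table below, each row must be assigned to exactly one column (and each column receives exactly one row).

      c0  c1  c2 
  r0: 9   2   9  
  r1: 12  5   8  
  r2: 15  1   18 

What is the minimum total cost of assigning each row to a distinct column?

optimal assignment: row0→col0 (cost 9), row1→col2 (cost 8), row2→col1 (cost 1)
total = 9 + 8 + 1 = 18

Minimum assignment cost: 18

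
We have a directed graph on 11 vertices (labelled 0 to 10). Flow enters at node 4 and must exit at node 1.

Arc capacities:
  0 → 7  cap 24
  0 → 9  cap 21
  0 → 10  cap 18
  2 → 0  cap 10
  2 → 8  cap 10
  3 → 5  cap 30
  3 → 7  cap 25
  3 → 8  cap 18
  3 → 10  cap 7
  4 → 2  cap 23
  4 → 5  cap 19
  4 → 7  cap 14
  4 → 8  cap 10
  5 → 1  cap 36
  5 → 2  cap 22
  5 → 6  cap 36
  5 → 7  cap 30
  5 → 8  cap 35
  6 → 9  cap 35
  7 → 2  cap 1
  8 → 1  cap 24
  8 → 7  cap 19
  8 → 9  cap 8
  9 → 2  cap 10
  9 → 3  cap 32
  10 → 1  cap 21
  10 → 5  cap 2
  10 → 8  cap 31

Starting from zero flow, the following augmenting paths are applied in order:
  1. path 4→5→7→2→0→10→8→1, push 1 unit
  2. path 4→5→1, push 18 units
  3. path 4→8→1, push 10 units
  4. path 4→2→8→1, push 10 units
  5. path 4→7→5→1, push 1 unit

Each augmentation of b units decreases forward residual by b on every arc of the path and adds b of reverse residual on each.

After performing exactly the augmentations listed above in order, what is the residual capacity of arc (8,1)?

after path 1 (4→5→7→2→0→10→8→1, push 1): res(8,1)=23
after path 2 (4→5→1, push 18): res(8,1)=23
after path 3 (4→8→1, push 10): res(8,1)=13
after path 4 (4→2→8→1, push 10): res(8,1)=3
after path 5 (4→7→5→1, push 1): res(8,1)=3

Residual capacity of (8,1): 3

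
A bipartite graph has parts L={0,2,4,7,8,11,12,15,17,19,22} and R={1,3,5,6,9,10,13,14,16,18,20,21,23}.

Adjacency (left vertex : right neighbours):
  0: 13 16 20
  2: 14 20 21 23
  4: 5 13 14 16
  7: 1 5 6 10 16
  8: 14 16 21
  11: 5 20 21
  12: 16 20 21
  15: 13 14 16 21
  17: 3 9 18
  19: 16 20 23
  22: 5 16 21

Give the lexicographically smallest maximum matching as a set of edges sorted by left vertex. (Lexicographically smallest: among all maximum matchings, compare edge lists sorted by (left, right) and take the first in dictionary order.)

|M| = 9 (so the lex-smallest maximum matching has 9 edges)
process left vertices in ascending order; for each, take the smallest-labelled available neighbour that still permits 9 edges overall, or leave it unmatched if none does
lex-smallest matching: {0-13, 2-14, 4-5, 7-1, 8-16, 11-20, 12-21, 17-3, 19-23}

Lex-smallest maximum matching: {(0,13), (2,14), (4,5), (7,1), (8,16), (11,20), (12,21), (17,3), (19,23)}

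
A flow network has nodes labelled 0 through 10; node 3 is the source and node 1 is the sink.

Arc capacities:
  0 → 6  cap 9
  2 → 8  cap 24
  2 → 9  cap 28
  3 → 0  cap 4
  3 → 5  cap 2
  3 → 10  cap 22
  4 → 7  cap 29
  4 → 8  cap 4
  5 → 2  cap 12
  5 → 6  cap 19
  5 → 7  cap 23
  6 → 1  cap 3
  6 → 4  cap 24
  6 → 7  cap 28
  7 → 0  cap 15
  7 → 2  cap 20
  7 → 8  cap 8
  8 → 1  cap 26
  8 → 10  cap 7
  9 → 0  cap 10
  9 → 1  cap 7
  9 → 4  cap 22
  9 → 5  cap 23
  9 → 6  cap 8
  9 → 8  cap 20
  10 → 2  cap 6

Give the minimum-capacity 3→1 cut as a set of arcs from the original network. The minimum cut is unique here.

Min-cut arcs: {(3,0), (3,5), (10,2)} (total capacity 12)

augment #1: 3→0→6→1 push 3
augment #2: 3→5→2→8→1 push 2
augment #3: 3→10→2→8→1 push 6
augment #4: 3→0→6→4→8→1 push 1
max flow = 12; residual-reachable set from 3 gives S-side
cut edges (S→T): {(3,0), (3,5), (10,2)} total cap 12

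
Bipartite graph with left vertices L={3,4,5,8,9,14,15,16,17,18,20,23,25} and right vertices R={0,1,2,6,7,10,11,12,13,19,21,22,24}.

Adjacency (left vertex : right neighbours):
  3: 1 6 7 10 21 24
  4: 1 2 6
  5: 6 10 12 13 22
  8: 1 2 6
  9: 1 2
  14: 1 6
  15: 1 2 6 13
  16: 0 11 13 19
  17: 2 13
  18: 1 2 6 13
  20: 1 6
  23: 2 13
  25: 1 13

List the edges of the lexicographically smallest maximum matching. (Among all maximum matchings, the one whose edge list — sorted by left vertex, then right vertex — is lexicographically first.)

|M| = 7 (so the lex-smallest maximum matching has 7 edges)
process left vertices in ascending order; for each, take the smallest-labelled available neighbour that still permits 7 edges overall, or leave it unmatched if none does
lex-smallest matching: {3-7, 4-1, 5-10, 8-2, 14-6, 15-13, 16-0}

Lex-smallest maximum matching: {(3,7), (4,1), (5,10), (8,2), (14,6), (15,13), (16,0)}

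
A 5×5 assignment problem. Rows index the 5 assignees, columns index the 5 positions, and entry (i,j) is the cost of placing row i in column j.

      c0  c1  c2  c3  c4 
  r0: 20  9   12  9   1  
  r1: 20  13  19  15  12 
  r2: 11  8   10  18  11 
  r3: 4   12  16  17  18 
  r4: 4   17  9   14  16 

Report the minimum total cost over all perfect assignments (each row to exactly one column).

Minimum assignment cost: 37

optimal assignment: row0→col4 (cost 1), row1→col3 (cost 15), row2→col1 (cost 8), row3→col0 (cost 4), row4→col2 (cost 9)
total = 1 + 15 + 8 + 4 + 9 = 37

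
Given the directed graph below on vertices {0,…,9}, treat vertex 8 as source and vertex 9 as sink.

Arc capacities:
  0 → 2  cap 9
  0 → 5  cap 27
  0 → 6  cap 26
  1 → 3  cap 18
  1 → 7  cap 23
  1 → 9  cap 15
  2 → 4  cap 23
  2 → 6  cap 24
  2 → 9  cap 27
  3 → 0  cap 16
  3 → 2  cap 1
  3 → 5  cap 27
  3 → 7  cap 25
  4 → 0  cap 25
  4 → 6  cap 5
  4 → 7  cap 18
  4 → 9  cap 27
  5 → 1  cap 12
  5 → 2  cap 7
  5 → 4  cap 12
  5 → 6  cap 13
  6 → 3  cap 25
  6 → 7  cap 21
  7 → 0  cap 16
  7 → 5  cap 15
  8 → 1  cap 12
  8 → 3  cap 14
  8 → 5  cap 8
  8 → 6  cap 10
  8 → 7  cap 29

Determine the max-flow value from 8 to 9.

Maximum flow value: 44

augment #1: 8→1→9 bottleneck 12, total now 12
augment #2: 8→3→2→9 bottleneck 1, total now 13
augment #3: 8→5→1→9 bottleneck 3, total now 16
augment #4: 8→5→2→9 bottleneck 5, total now 21
augment #5: 8→3→0→2→9 bottleneck 9, total now 30
augment #6: 8→3→5→2→9 bottleneck 2, total now 32
augment #7: 8→3→5→4→9 bottleneck 2, total now 34
augment #8: 8→7→5→4→9 bottleneck 10, total now 44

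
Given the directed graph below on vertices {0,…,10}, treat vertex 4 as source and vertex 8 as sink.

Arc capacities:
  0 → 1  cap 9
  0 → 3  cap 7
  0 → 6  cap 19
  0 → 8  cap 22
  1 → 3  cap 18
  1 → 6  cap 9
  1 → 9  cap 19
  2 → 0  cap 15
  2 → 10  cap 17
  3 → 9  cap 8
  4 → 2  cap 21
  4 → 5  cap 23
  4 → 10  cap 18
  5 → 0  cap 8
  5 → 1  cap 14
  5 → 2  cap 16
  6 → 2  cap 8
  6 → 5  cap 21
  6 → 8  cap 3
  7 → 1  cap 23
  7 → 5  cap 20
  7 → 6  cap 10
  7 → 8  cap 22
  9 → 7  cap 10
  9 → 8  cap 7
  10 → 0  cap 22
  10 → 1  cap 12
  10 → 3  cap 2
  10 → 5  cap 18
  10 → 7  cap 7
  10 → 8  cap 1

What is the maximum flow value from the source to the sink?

augment #1: 4→10→8 bottleneck 1, total now 1
augment #2: 4→2→0→8 bottleneck 15, total now 16
augment #3: 4→5→0→8 bottleneck 7, total now 23
augment #4: 4→10→7→8 bottleneck 7, total now 30
augment #5: 4→5→0→6→8 bottleneck 1, total now 31
augment #6: 4→5→1→6→8 bottleneck 2, total now 33
augment #7: 4→5→1→9→8 bottleneck 7, total now 40
augment #8: 4→5→1→9→7→8 bottleneck 5, total now 45
augment #9: 4→10→1→9→7→8 bottleneck 5, total now 50

Maximum flow value: 50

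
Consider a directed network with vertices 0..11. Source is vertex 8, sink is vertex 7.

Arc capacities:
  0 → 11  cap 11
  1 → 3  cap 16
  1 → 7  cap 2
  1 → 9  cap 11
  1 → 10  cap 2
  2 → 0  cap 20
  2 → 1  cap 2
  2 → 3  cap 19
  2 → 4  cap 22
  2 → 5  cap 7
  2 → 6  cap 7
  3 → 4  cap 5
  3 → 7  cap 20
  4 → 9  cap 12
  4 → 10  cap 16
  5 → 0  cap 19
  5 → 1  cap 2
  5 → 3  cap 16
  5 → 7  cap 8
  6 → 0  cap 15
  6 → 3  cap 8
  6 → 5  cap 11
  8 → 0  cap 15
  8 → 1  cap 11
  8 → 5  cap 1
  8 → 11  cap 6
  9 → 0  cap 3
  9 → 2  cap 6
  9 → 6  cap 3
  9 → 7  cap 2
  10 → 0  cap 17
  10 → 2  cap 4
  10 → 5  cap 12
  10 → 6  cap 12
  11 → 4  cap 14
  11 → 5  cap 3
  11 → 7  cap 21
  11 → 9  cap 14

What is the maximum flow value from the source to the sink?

Maximum flow value: 29

augment #1: 8→1→7 bottleneck 2, total now 2
augment #2: 8→5→7 bottleneck 1, total now 3
augment #3: 8→11→7 bottleneck 6, total now 9
augment #4: 8→0→11→7 bottleneck 11, total now 20
augment #5: 8→1→3→7 bottleneck 9, total now 29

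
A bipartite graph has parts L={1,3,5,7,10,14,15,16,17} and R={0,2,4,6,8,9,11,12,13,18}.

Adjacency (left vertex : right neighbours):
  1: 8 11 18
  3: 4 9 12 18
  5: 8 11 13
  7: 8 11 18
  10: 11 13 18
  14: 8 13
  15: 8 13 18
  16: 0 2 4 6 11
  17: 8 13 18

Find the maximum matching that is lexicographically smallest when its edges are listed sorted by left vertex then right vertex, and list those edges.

|M| = 6 (so the lex-smallest maximum matching has 6 edges)
process left vertices in ascending order; for each, take the smallest-labelled available neighbour that still permits 6 edges overall, or leave it unmatched if none does
lex-smallest matching: {1-8, 3-4, 5-11, 7-18, 10-13, 16-0}

Lex-smallest maximum matching: {(1,8), (3,4), (5,11), (7,18), (10,13), (16,0)}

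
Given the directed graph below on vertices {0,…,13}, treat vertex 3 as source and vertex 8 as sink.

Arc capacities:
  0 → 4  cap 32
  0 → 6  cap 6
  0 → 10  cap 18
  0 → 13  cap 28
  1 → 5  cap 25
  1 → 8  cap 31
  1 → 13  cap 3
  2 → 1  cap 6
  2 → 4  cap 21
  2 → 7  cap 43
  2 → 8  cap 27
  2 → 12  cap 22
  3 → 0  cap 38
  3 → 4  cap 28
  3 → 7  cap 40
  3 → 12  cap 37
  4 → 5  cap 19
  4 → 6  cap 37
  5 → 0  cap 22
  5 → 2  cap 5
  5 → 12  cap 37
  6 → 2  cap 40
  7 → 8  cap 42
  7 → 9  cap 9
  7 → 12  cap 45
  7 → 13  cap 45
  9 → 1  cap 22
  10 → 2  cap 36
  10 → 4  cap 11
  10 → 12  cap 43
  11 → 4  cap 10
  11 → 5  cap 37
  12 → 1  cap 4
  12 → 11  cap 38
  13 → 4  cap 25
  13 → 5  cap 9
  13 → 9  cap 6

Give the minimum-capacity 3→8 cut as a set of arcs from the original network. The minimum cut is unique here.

augment #1: 3→7→8 push 40
augment #2: 3→12→1→8 push 4
augment #3: 3→0→6→2→8 push 6
augment #4: 3→0→10→2→8 push 18
augment #5: 3→4→5→2→8 push 3
augment #6: 3→0→13→9→1→8 push 6
augment #7: 3→4→5→2→1→8 push 2
augment #8: 3→4→6→2→1→8 push 4
augment #9: 3→4→6→2→7→8 push 2
augment #10: 3→4→6→2→7→9→1→8 push 9
max flow = 94; residual-reachable set from 3 gives S-side
cut edges (S→T): {(2,1), (2,8), (7,8), (7,9), (12,1), (13,9)} total cap 94

Min-cut arcs: {(2,1), (2,8), (7,8), (7,9), (12,1), (13,9)} (total capacity 94)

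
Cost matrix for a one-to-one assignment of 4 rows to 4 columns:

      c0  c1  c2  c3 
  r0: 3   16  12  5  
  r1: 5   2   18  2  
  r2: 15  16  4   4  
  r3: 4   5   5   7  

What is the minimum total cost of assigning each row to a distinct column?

one of 2 optimal assignments: row0→col0 (cost 3), row1→col1 (cost 2), row2→col3 (cost 4), row3→col2 (cost 5)
total = 3 + 2 + 4 + 5 = 14

Minimum assignment cost: 14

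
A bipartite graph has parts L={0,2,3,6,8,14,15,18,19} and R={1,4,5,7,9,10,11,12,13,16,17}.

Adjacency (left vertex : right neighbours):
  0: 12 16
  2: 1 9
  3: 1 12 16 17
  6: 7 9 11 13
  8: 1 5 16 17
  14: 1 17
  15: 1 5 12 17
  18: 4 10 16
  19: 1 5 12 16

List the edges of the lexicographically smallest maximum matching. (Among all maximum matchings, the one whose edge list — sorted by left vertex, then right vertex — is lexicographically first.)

Lex-smallest maximum matching: {(0,12), (2,9), (3,1), (6,7), (8,5), (14,17), (18,4), (19,16)}

|M| = 8 (so the lex-smallest maximum matching has 8 edges)
process left vertices in ascending order; for each, take the smallest-labelled available neighbour that still permits 8 edges overall, or leave it unmatched if none does
lex-smallest matching: {0-12, 2-9, 3-1, 6-7, 8-5, 14-17, 18-4, 19-16}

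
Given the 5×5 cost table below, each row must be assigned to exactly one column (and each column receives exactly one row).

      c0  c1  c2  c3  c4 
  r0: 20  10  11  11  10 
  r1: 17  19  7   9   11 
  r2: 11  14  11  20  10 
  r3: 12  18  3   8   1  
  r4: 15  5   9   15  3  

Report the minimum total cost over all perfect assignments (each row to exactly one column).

optimal assignment: row0→col3 (cost 11), row1→col2 (cost 7), row2→col0 (cost 11), row3→col4 (cost 1), row4→col1 (cost 5)
total = 11 + 7 + 11 + 1 + 5 = 35

Minimum assignment cost: 35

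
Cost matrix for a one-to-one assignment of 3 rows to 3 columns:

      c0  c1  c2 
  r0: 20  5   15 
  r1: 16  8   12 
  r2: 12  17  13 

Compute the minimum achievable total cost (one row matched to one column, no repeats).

Minimum assignment cost: 29

optimal assignment: row0→col1 (cost 5), row1→col2 (cost 12), row2→col0 (cost 12)
total = 5 + 12 + 12 = 29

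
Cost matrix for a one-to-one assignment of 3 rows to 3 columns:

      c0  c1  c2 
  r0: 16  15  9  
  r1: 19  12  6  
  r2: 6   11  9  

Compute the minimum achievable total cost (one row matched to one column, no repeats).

one of 2 optimal assignments: row0→col1 (cost 15), row1→col2 (cost 6), row2→col0 (cost 6)
total = 15 + 6 + 6 = 27

Minimum assignment cost: 27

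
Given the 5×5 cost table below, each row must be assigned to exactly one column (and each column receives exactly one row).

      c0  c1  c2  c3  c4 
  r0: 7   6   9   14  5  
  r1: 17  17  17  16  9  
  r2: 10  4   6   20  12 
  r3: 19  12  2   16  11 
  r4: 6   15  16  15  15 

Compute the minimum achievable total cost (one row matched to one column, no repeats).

Minimum assignment cost: 33

optimal assignment: row0→col4 (cost 5), row1→col3 (cost 16), row2→col1 (cost 4), row3→col2 (cost 2), row4→col0 (cost 6)
total = 5 + 16 + 4 + 2 + 6 = 33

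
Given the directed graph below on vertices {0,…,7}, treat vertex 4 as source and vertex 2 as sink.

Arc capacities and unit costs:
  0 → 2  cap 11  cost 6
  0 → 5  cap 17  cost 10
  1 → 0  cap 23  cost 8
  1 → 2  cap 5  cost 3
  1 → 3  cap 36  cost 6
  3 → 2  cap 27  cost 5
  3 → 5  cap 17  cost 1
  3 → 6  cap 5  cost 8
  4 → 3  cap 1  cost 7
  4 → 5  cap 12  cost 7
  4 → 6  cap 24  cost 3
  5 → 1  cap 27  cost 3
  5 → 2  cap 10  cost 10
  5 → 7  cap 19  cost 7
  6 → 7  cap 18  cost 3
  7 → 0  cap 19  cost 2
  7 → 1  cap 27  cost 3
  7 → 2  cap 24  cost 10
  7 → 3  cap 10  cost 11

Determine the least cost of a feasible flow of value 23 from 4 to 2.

Minimum cost for 23 units: 326

shortest-cost path #1: 4→6→7→1→2 push 5 @ unit cost 12 (adds 60)
shortest-cost path #2: 4→3→2 push 1 @ unit cost 12 (adds 12)
shortest-cost path #3: 4→6→7→0→2 push 11 @ unit cost 14 (adds 154)
shortest-cost path #4: 4→6→7→2 push 2 @ unit cost 16 (adds 32)
shortest-cost path #5: 4→5→2 push 4 @ unit cost 17 (adds 68)
total cost = 326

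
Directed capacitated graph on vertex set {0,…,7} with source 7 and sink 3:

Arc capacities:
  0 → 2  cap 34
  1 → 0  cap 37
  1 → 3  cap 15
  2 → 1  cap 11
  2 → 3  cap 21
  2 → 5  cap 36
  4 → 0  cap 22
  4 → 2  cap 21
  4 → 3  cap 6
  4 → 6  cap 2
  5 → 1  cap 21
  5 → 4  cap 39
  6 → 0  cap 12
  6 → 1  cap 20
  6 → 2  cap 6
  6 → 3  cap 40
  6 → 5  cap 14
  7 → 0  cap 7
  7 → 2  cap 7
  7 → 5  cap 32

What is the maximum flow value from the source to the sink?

Maximum flow value: 44

augment #1: 7→2→3 bottleneck 7, total now 7
augment #2: 7→0→2→3 bottleneck 7, total now 14
augment #3: 7→5→1→3 bottleneck 15, total now 29
augment #4: 7→5→4→3 bottleneck 6, total now 35
augment #5: 7→5→4→2→3 bottleneck 7, total now 42
augment #6: 7→5→4→6→3 bottleneck 2, total now 44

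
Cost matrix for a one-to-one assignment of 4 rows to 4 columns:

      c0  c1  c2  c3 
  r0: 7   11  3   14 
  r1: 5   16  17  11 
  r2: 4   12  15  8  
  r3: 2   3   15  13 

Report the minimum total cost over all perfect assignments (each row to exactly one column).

Minimum assignment cost: 19

optimal assignment: row0→col2 (cost 3), row1→col0 (cost 5), row2→col3 (cost 8), row3→col1 (cost 3)
total = 3 + 5 + 8 + 3 = 19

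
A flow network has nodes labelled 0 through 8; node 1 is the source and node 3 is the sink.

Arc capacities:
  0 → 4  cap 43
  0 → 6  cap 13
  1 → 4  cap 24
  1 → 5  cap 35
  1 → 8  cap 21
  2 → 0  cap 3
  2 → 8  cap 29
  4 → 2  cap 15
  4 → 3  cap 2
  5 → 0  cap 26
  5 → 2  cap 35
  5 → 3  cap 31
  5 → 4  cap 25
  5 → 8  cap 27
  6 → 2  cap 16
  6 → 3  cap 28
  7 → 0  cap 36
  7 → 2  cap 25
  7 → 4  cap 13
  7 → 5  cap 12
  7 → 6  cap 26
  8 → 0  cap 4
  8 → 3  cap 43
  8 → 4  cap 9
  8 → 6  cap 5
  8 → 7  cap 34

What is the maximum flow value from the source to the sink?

augment #1: 1→4→3 bottleneck 2, total now 2
augment #2: 1→5→3 bottleneck 31, total now 33
augment #3: 1→8→3 bottleneck 21, total now 54
augment #4: 1→5→8→3 bottleneck 4, total now 58
augment #5: 1→4→2→8→3 bottleneck 15, total now 73

Maximum flow value: 73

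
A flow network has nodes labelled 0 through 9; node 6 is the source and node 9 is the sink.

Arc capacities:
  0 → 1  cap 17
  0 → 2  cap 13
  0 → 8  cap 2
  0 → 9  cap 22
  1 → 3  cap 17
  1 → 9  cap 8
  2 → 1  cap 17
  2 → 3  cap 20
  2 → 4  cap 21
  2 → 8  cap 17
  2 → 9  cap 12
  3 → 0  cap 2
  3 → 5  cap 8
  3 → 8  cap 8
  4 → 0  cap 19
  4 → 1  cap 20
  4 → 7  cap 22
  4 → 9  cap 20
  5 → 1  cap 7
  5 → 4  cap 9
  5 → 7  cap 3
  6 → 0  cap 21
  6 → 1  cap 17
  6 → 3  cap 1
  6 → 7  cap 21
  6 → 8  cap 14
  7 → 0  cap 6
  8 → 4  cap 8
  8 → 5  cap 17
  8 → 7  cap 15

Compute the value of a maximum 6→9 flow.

augment #1: 6→0→9 bottleneck 21, total now 21
augment #2: 6→1→9 bottleneck 8, total now 29
augment #3: 6→3→0→9 bottleneck 1, total now 30
augment #4: 6→8→4→9 bottleneck 8, total now 38
augment #5: 6→7→0→2→9 bottleneck 6, total now 44
augment #6: 6→8→5→4→9 bottleneck 6, total now 50
augment #7: 6→1→3→0→2→9 bottleneck 1, total now 51
augment #8: 6→1→3→5→4→9 bottleneck 3, total now 54

Maximum flow value: 54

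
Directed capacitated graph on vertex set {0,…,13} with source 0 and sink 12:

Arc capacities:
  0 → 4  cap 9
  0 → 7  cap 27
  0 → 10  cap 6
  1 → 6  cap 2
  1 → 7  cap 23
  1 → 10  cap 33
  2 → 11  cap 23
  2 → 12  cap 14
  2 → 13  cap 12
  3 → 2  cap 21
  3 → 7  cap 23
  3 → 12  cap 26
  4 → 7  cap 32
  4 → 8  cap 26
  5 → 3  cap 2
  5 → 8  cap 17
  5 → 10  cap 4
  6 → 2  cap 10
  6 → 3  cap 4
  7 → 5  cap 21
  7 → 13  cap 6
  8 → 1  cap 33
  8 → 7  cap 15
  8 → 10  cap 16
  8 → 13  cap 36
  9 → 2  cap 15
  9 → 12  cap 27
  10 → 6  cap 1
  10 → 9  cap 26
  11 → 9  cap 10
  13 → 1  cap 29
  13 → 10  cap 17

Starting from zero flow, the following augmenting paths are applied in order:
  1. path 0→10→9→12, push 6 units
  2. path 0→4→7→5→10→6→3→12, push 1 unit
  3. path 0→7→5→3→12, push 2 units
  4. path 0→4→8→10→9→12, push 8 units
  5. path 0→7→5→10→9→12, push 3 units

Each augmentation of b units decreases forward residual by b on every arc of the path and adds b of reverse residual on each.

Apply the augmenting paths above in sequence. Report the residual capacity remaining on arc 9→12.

after path 1 (0→10→9→12, push 6): res(9,12)=21
after path 2 (0→4→7→5→10→6→3→12, push 1): res(9,12)=21
after path 3 (0→7→5→3→12, push 2): res(9,12)=21
after path 4 (0→4→8→10→9→12, push 8): res(9,12)=13
after path 5 (0→7→5→10→9→12, push 3): res(9,12)=10

Residual capacity of (9,12): 10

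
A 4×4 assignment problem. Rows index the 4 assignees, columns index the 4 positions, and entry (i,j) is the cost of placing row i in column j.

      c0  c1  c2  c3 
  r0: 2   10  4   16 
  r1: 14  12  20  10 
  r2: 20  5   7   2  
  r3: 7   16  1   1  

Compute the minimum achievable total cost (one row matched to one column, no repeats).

Minimum assignment cost: 17

optimal assignment: row0→col0 (cost 2), row1→col1 (cost 12), row2→col3 (cost 2), row3→col2 (cost 1)
total = 2 + 12 + 2 + 1 = 17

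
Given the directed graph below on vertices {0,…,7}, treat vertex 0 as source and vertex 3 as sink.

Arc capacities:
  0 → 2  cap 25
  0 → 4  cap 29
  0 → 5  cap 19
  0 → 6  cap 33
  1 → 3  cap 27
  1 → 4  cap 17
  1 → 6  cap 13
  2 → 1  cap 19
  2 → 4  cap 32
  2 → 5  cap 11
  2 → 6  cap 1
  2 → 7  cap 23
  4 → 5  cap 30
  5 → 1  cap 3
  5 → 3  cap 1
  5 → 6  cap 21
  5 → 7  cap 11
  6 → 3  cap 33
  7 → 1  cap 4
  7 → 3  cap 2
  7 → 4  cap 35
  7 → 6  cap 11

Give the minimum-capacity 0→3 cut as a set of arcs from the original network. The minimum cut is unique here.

augment #1: 0→5→3 push 1
augment #2: 0→6→3 push 33
augment #3: 0→2→1→3 push 19
augment #4: 0→2→7→3 push 2
augment #5: 0→5→1→3 push 3
augment #6: 0→2→7→1→3 push 4
max flow = 62; residual-reachable set from 0 gives S-side
cut edges (S→T): {(2,1), (5,1), (5,3), (6,3), (7,1), (7,3)} total cap 62

Min-cut arcs: {(2,1), (5,1), (5,3), (6,3), (7,1), (7,3)} (total capacity 62)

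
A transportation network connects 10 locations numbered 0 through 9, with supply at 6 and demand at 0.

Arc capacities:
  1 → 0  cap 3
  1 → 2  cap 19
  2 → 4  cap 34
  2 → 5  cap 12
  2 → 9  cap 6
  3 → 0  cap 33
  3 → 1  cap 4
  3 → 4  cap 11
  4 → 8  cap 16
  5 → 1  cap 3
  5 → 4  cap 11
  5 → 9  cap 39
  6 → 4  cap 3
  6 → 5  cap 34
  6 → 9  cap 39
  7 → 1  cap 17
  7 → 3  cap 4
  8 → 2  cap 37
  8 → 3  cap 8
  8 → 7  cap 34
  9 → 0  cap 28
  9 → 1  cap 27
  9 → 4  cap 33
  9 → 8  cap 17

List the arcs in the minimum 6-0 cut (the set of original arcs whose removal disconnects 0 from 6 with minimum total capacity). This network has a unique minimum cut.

Min-cut arcs: {(1,0), (7,3), (8,3), (9,0)} (total capacity 43)

augment #1: 6→9→0 push 28
augment #2: 6→5→1→0 push 3
augment #3: 6→4→8→3→0 push 3
augment #4: 6→9→8→3→0 push 5
augment #5: 6→9→8→7→3→0 push 4
max flow = 43; residual-reachable set from 6 gives S-side
cut edges (S→T): {(1,0), (7,3), (8,3), (9,0)} total cap 43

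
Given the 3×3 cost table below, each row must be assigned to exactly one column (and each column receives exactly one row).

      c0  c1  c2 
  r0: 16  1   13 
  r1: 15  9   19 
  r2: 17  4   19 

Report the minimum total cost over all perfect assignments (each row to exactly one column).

optimal assignment: row0→col2 (cost 13), row1→col0 (cost 15), row2→col1 (cost 4)
total = 13 + 15 + 4 = 32

Minimum assignment cost: 32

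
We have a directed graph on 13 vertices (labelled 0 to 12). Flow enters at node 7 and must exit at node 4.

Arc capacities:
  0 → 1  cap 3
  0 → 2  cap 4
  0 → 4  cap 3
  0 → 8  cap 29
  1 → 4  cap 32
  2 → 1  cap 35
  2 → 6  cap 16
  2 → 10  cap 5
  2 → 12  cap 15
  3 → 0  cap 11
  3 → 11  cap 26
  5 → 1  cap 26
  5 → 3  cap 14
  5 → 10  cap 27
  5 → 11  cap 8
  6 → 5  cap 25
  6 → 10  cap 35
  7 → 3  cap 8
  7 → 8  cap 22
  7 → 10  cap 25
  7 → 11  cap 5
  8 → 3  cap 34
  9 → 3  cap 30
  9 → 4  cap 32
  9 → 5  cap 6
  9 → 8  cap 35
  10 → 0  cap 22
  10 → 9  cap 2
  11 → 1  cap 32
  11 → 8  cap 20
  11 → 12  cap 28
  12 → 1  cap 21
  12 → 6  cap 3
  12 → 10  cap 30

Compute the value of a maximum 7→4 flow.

Maximum flow value: 37

augment #1: 7→3→0→4 bottleneck 3, total now 3
augment #2: 7→10→9→4 bottleneck 2, total now 5
augment #3: 7→11→1→4 bottleneck 5, total now 10
augment #4: 7→3→0→1→4 bottleneck 3, total now 13
augment #5: 7→3→11→1→4 bottleneck 2, total now 15
augment #6: 7→8→3→11→1→4 bottleneck 22, total now 37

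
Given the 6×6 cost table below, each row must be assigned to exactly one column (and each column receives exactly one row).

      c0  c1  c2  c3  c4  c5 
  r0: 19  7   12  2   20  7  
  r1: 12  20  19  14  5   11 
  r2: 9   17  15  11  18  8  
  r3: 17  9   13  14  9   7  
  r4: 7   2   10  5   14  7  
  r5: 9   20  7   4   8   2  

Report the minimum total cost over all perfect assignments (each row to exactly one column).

Minimum assignment cost: 32

optimal assignment: row0→col3 (cost 2), row1→col4 (cost 5), row2→col0 (cost 9), row3→col5 (cost 7), row4→col1 (cost 2), row5→col2 (cost 7)
total = 2 + 5 + 9 + 7 + 2 + 7 = 32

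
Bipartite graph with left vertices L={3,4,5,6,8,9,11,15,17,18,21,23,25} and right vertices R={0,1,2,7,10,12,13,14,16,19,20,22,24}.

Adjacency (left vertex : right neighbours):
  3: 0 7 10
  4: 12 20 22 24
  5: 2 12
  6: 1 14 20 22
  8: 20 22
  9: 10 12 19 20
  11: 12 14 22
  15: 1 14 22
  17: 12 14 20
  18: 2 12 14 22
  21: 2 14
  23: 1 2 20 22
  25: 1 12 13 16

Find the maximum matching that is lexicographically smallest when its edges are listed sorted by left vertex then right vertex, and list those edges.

Lex-smallest maximum matching: {(3,0), (4,24), (5,2), (6,1), (8,20), (9,10), (11,12), (15,14), (18,22), (25,13)}

|M| = 10 (so the lex-smallest maximum matching has 10 edges)
process left vertices in ascending order; for each, take the smallest-labelled available neighbour that still permits 10 edges overall, or leave it unmatched if none does
lex-smallest matching: {3-0, 4-24, 5-2, 6-1, 8-20, 9-10, 11-12, 15-14, 18-22, 25-13}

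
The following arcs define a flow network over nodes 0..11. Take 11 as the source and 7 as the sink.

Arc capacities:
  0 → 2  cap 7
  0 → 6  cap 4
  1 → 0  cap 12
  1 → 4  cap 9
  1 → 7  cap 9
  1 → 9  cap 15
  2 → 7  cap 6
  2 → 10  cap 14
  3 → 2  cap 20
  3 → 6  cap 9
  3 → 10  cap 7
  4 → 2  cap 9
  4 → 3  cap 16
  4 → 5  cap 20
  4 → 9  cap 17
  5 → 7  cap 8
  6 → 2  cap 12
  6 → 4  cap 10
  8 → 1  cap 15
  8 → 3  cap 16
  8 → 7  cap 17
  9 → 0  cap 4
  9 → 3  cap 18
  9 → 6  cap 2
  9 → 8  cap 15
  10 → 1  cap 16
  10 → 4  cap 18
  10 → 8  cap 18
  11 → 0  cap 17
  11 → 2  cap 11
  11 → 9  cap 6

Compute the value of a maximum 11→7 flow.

Maximum flow value: 28

augment #1: 11→2→7 bottleneck 6, total now 6
augment #2: 11→9→8→7 bottleneck 6, total now 12
augment #3: 11→2→10→1→7 bottleneck 5, total now 17
augment #4: 11→0→2→10→1→7 bottleneck 4, total now 21
augment #5: 11→0→2→10→8→7 bottleneck 3, total now 24
augment #6: 11→0→6→4→5→7 bottleneck 4, total now 28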